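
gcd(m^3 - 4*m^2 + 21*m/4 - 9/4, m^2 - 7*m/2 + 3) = m - 3/2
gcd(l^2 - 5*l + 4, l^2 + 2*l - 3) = l - 1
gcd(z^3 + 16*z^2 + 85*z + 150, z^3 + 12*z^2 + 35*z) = z + 5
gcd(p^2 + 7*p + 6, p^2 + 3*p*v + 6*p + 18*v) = p + 6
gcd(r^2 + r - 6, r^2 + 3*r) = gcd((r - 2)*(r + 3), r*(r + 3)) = r + 3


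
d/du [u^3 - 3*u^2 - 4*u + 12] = 3*u^2 - 6*u - 4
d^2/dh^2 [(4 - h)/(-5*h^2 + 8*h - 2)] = 2*((28 - 15*h)*(5*h^2 - 8*h + 2) + 4*(h - 4)*(5*h - 4)^2)/(5*h^2 - 8*h + 2)^3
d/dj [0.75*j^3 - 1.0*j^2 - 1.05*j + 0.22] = 2.25*j^2 - 2.0*j - 1.05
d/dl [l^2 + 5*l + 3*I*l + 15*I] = 2*l + 5 + 3*I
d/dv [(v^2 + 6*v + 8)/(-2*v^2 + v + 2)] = (13*v^2 + 36*v + 4)/(4*v^4 - 4*v^3 - 7*v^2 + 4*v + 4)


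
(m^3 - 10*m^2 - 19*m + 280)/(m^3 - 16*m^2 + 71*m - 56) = (m + 5)/(m - 1)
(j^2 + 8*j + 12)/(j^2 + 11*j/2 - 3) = 2*(j + 2)/(2*j - 1)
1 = 1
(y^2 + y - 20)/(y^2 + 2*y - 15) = (y - 4)/(y - 3)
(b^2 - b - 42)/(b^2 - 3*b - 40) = (-b^2 + b + 42)/(-b^2 + 3*b + 40)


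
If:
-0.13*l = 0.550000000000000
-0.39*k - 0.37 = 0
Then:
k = -0.95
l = -4.23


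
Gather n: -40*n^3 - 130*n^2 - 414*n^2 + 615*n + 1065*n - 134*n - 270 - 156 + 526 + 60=-40*n^3 - 544*n^2 + 1546*n + 160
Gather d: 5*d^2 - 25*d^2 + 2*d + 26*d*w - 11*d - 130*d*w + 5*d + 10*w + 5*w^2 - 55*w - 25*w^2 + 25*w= -20*d^2 + d*(-104*w - 4) - 20*w^2 - 20*w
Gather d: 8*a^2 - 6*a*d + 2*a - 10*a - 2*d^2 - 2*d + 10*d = 8*a^2 - 8*a - 2*d^2 + d*(8 - 6*a)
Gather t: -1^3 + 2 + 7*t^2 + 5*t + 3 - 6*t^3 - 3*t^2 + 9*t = -6*t^3 + 4*t^2 + 14*t + 4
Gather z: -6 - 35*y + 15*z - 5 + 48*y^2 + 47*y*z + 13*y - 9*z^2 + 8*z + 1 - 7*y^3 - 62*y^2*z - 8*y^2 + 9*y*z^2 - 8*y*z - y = -7*y^3 + 40*y^2 - 23*y + z^2*(9*y - 9) + z*(-62*y^2 + 39*y + 23) - 10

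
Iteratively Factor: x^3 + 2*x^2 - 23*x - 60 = (x + 3)*(x^2 - x - 20) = (x + 3)*(x + 4)*(x - 5)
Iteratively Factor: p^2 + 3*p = (p)*(p + 3)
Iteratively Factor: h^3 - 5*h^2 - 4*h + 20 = (h + 2)*(h^2 - 7*h + 10) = (h - 2)*(h + 2)*(h - 5)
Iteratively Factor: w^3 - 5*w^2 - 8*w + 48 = (w - 4)*(w^2 - w - 12) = (w - 4)^2*(w + 3)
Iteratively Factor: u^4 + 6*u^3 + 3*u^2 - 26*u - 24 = (u + 1)*(u^3 + 5*u^2 - 2*u - 24) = (u + 1)*(u + 4)*(u^2 + u - 6) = (u - 2)*(u + 1)*(u + 4)*(u + 3)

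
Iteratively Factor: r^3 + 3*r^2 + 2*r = (r + 2)*(r^2 + r) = r*(r + 2)*(r + 1)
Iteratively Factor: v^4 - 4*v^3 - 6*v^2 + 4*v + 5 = (v - 5)*(v^3 + v^2 - v - 1) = (v - 5)*(v - 1)*(v^2 + 2*v + 1) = (v - 5)*(v - 1)*(v + 1)*(v + 1)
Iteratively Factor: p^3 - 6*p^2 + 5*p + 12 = (p - 3)*(p^2 - 3*p - 4) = (p - 4)*(p - 3)*(p + 1)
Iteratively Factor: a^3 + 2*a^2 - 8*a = (a - 2)*(a^2 + 4*a) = a*(a - 2)*(a + 4)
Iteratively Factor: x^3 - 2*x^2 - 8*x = (x - 4)*(x^2 + 2*x) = x*(x - 4)*(x + 2)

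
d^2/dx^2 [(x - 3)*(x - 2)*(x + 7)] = 6*x + 4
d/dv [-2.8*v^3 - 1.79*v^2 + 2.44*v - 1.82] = -8.4*v^2 - 3.58*v + 2.44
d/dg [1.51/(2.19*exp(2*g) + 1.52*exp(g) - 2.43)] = (-6.6138*exp(g) - 2.2952)*exp(g)/(2.19*exp(2*g) + 1.52*exp(g) - 2.43)^2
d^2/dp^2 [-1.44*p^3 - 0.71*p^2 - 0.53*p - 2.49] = -8.64*p - 1.42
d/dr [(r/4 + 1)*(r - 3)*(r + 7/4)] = 3*r^2/4 + 11*r/8 - 41/16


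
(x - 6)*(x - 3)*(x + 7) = x^3 - 2*x^2 - 45*x + 126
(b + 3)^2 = b^2 + 6*b + 9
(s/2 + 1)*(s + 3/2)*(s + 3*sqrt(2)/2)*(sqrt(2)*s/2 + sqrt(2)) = sqrt(2)*s^4/4 + 3*s^3/4 + 11*sqrt(2)*s^3/8 + 5*sqrt(2)*s^2/2 + 33*s^2/8 + 3*sqrt(2)*s/2 + 15*s/2 + 9/2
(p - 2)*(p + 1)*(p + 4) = p^3 + 3*p^2 - 6*p - 8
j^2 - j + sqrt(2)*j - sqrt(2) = (j - 1)*(j + sqrt(2))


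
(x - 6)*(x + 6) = x^2 - 36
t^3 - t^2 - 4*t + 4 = (t - 2)*(t - 1)*(t + 2)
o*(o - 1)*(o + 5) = o^3 + 4*o^2 - 5*o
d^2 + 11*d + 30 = (d + 5)*(d + 6)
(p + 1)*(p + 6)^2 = p^3 + 13*p^2 + 48*p + 36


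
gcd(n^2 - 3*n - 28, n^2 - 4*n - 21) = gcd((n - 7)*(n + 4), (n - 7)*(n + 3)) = n - 7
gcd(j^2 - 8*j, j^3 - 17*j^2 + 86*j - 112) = j - 8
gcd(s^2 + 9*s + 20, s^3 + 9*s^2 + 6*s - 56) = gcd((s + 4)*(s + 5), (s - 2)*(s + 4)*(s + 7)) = s + 4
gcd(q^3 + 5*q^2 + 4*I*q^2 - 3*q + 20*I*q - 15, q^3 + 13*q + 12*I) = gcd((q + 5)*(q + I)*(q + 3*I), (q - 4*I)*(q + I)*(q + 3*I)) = q^2 + 4*I*q - 3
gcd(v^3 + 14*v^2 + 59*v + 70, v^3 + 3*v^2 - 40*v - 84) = v^2 + 9*v + 14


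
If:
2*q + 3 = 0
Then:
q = -3/2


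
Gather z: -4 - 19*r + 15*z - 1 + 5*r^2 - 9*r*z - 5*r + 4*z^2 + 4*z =5*r^2 - 24*r + 4*z^2 + z*(19 - 9*r) - 5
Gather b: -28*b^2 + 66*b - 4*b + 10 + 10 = -28*b^2 + 62*b + 20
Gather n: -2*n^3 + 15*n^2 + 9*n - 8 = -2*n^3 + 15*n^2 + 9*n - 8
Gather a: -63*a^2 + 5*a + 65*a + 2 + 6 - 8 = -63*a^2 + 70*a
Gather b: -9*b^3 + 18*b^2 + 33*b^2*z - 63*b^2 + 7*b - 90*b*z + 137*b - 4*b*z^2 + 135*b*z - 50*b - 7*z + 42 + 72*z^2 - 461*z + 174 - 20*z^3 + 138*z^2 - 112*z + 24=-9*b^3 + b^2*(33*z - 45) + b*(-4*z^2 + 45*z + 94) - 20*z^3 + 210*z^2 - 580*z + 240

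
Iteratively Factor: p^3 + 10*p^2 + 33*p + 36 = (p + 3)*(p^2 + 7*p + 12) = (p + 3)*(p + 4)*(p + 3)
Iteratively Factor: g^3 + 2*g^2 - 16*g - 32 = (g - 4)*(g^2 + 6*g + 8) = (g - 4)*(g + 2)*(g + 4)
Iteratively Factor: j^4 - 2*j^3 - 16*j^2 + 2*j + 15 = (j + 1)*(j^3 - 3*j^2 - 13*j + 15) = (j - 1)*(j + 1)*(j^2 - 2*j - 15) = (j - 1)*(j + 1)*(j + 3)*(j - 5)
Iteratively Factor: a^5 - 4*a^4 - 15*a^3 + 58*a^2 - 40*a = (a - 1)*(a^4 - 3*a^3 - 18*a^2 + 40*a) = a*(a - 1)*(a^3 - 3*a^2 - 18*a + 40) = a*(a - 5)*(a - 1)*(a^2 + 2*a - 8) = a*(a - 5)*(a - 1)*(a + 4)*(a - 2)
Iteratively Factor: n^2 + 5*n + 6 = (n + 3)*(n + 2)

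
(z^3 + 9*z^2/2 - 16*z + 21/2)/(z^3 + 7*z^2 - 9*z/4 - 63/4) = 2*(z - 1)/(2*z + 3)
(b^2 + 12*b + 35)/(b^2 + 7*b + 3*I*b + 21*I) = (b + 5)/(b + 3*I)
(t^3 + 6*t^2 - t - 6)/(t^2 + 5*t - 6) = t + 1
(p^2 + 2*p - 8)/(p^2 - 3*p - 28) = (p - 2)/(p - 7)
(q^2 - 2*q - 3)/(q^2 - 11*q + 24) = (q + 1)/(q - 8)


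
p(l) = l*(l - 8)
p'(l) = 2*l - 8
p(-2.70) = 28.89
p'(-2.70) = -13.40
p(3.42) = -15.66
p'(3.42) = -1.16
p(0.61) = -4.51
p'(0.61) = -6.78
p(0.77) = -5.57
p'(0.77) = -6.46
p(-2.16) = 21.95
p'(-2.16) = -12.32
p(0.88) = -6.27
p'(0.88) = -6.24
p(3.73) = -15.93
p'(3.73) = -0.54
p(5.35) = -14.18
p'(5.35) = 2.70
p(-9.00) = 153.00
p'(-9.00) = -26.00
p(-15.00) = 345.00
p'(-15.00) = -38.00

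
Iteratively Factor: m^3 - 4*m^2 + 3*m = (m - 3)*(m^2 - m) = m*(m - 3)*(m - 1)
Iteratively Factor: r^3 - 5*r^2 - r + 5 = (r - 1)*(r^2 - 4*r - 5) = (r - 1)*(r + 1)*(r - 5)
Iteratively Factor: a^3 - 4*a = (a - 2)*(a^2 + 2*a) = a*(a - 2)*(a + 2)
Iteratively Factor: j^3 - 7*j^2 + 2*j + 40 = (j + 2)*(j^2 - 9*j + 20) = (j - 4)*(j + 2)*(j - 5)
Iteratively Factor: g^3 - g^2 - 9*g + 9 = (g - 3)*(g^2 + 2*g - 3) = (g - 3)*(g + 3)*(g - 1)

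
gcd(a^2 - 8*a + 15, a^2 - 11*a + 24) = a - 3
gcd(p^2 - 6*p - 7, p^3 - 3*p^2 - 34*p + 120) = 1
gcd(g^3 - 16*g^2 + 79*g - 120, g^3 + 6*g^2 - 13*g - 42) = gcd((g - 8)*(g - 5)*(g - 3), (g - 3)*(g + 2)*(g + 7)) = g - 3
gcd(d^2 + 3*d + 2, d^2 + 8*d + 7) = d + 1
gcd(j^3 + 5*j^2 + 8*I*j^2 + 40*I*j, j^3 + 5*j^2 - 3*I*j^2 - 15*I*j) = j^2 + 5*j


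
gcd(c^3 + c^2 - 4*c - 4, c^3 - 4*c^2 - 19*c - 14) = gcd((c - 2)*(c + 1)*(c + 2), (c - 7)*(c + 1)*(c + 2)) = c^2 + 3*c + 2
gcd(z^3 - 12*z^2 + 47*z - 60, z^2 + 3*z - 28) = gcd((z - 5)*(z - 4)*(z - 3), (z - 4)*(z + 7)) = z - 4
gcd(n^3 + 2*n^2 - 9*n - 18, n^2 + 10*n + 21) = n + 3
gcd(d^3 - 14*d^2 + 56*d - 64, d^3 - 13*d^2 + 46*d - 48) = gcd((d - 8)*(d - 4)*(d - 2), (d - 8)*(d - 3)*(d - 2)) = d^2 - 10*d + 16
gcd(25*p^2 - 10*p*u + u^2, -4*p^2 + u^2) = 1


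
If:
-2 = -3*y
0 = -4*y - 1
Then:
No Solution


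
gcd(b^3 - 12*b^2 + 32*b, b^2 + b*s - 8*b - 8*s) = b - 8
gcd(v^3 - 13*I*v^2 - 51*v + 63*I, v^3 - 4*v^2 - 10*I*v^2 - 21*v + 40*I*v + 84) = v^2 - 10*I*v - 21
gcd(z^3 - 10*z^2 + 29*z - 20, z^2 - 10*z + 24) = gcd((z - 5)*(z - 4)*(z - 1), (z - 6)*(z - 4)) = z - 4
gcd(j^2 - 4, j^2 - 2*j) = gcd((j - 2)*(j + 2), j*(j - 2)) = j - 2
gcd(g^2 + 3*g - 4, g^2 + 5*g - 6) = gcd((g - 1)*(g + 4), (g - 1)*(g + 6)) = g - 1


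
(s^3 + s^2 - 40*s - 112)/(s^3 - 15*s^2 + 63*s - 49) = (s^2 + 8*s + 16)/(s^2 - 8*s + 7)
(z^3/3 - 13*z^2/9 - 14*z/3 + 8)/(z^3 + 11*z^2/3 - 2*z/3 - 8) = (z - 6)/(3*(z + 2))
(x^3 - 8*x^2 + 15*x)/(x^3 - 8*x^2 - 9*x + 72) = x*(x - 5)/(x^2 - 5*x - 24)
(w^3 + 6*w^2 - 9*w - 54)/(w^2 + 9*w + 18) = w - 3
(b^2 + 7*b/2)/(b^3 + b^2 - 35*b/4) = 2/(2*b - 5)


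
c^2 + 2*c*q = c*(c + 2*q)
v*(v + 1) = v^2 + v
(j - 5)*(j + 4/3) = j^2 - 11*j/3 - 20/3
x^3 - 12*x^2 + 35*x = x*(x - 7)*(x - 5)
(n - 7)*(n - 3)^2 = n^3 - 13*n^2 + 51*n - 63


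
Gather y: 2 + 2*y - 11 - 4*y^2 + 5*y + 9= -4*y^2 + 7*y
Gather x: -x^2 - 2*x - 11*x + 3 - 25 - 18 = -x^2 - 13*x - 40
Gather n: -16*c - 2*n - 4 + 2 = -16*c - 2*n - 2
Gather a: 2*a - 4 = 2*a - 4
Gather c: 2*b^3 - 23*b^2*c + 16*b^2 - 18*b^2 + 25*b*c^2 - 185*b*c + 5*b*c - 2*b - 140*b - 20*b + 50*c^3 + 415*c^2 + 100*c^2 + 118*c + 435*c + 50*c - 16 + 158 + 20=2*b^3 - 2*b^2 - 162*b + 50*c^3 + c^2*(25*b + 515) + c*(-23*b^2 - 180*b + 603) + 162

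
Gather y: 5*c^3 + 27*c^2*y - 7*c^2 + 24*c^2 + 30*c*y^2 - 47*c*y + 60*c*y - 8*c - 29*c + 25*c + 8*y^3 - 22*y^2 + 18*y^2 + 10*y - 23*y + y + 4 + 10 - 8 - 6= 5*c^3 + 17*c^2 - 12*c + 8*y^3 + y^2*(30*c - 4) + y*(27*c^2 + 13*c - 12)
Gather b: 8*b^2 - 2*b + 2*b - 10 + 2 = 8*b^2 - 8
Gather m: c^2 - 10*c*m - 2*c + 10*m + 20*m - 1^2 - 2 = c^2 - 2*c + m*(30 - 10*c) - 3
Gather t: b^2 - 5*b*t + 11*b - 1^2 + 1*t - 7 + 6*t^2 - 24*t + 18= b^2 + 11*b + 6*t^2 + t*(-5*b - 23) + 10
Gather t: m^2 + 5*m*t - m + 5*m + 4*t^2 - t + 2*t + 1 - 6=m^2 + 4*m + 4*t^2 + t*(5*m + 1) - 5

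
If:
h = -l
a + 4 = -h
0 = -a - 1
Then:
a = -1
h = -3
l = 3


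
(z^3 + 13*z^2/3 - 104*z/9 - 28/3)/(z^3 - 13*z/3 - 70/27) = 3*(z + 6)/(3*z + 5)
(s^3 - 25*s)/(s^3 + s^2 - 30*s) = (s + 5)/(s + 6)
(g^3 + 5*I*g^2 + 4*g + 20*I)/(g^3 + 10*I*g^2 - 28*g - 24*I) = (g^2 + 3*I*g + 10)/(g^2 + 8*I*g - 12)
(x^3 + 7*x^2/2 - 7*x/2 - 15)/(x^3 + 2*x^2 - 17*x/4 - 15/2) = 2*(x + 3)/(2*x + 3)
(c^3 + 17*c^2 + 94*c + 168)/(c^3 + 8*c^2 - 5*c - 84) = (c + 6)/(c - 3)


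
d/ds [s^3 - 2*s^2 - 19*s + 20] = 3*s^2 - 4*s - 19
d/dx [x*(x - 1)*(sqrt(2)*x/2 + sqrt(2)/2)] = sqrt(2)*(3*x^2 - 1)/2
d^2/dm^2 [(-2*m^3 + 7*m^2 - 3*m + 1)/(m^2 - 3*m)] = 6*(m^2 - 3*m + 3)/(m^3*(m^3 - 9*m^2 + 27*m - 27))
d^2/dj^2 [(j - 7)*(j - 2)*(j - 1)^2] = 12*j^2 - 66*j + 66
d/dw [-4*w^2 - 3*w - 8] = -8*w - 3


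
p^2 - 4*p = p*(p - 4)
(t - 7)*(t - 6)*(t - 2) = t^3 - 15*t^2 + 68*t - 84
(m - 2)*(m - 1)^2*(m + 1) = m^4 - 3*m^3 + m^2 + 3*m - 2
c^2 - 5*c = c*(c - 5)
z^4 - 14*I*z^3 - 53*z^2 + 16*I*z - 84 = (z - 7*I)*(z - 6*I)*(z - 2*I)*(z + I)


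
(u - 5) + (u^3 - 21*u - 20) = u^3 - 20*u - 25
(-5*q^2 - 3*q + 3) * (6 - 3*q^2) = 15*q^4 + 9*q^3 - 39*q^2 - 18*q + 18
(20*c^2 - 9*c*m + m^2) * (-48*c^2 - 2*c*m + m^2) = -960*c^4 + 392*c^3*m - 10*c^2*m^2 - 11*c*m^3 + m^4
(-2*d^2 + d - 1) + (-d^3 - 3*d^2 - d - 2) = -d^3 - 5*d^2 - 3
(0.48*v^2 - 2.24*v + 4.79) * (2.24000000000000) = 1.0752*v^2 - 5.0176*v + 10.7296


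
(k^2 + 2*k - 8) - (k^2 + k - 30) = k + 22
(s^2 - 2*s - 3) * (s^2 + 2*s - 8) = s^4 - 15*s^2 + 10*s + 24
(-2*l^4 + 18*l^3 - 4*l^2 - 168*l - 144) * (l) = -2*l^5 + 18*l^4 - 4*l^3 - 168*l^2 - 144*l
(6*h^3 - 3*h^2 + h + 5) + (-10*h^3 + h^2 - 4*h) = -4*h^3 - 2*h^2 - 3*h + 5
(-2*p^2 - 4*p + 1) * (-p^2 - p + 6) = 2*p^4 + 6*p^3 - 9*p^2 - 25*p + 6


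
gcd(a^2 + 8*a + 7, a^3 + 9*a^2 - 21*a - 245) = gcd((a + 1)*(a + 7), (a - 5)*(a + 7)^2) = a + 7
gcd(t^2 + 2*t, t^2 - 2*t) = t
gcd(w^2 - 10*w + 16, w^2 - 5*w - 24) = w - 8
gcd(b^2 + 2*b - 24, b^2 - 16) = b - 4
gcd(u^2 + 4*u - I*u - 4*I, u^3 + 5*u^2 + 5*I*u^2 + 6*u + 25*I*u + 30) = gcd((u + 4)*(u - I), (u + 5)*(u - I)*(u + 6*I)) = u - I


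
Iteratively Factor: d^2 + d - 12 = (d - 3)*(d + 4)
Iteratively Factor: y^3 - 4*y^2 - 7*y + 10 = (y - 5)*(y^2 + y - 2) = (y - 5)*(y + 2)*(y - 1)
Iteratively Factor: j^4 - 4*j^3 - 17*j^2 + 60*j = (j - 5)*(j^3 + j^2 - 12*j) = (j - 5)*(j - 3)*(j^2 + 4*j) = (j - 5)*(j - 3)*(j + 4)*(j)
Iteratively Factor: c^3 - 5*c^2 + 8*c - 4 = (c - 2)*(c^2 - 3*c + 2) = (c - 2)^2*(c - 1)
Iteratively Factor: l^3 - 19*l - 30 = (l + 2)*(l^2 - 2*l - 15) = (l + 2)*(l + 3)*(l - 5)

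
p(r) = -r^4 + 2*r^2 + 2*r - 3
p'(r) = -4*r^3 + 4*r + 2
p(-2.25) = -23.00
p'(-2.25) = 38.56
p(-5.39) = -799.70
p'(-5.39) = 606.80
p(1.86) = -4.33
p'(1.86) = -16.30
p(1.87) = -4.49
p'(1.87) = -16.68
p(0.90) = -0.24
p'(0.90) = 2.68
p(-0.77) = -3.71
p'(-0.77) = 0.75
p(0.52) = -1.49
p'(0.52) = 3.52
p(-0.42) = -3.52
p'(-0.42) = 0.62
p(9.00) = -6384.00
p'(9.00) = -2878.00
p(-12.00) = -20475.00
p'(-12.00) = 6866.00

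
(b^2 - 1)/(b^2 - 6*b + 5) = (b + 1)/(b - 5)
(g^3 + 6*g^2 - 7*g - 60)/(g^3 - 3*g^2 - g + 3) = (g^2 + 9*g + 20)/(g^2 - 1)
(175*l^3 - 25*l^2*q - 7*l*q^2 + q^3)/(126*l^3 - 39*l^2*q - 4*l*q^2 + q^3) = (-25*l^2 + q^2)/(-18*l^2 + 3*l*q + q^2)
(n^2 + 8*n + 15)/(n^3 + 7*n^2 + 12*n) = (n + 5)/(n*(n + 4))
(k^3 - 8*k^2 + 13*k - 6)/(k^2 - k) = k - 7 + 6/k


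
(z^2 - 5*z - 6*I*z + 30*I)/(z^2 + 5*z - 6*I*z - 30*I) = (z - 5)/(z + 5)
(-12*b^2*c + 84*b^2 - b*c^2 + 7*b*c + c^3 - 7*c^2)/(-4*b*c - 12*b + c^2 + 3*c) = (3*b*c - 21*b + c^2 - 7*c)/(c + 3)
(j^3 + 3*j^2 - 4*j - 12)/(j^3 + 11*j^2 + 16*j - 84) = (j^2 + 5*j + 6)/(j^2 + 13*j + 42)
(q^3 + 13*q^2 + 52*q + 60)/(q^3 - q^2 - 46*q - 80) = (q + 6)/(q - 8)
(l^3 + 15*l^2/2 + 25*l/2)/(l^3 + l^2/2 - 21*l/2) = (2*l^2 + 15*l + 25)/(2*l^2 + l - 21)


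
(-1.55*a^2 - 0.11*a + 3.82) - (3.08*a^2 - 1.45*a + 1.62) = -4.63*a^2 + 1.34*a + 2.2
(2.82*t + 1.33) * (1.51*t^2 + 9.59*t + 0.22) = 4.2582*t^3 + 29.0521*t^2 + 13.3751*t + 0.2926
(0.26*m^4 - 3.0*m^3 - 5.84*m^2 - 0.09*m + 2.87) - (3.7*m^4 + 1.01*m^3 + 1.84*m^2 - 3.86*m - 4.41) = -3.44*m^4 - 4.01*m^3 - 7.68*m^2 + 3.77*m + 7.28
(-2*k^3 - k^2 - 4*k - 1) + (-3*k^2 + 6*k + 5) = -2*k^3 - 4*k^2 + 2*k + 4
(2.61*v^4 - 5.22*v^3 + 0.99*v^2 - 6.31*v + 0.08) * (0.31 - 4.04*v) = -10.5444*v^5 + 21.8979*v^4 - 5.6178*v^3 + 25.7993*v^2 - 2.2793*v + 0.0248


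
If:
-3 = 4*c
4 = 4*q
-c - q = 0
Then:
No Solution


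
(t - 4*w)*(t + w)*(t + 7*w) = t^3 + 4*t^2*w - 25*t*w^2 - 28*w^3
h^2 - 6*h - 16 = (h - 8)*(h + 2)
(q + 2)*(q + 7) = q^2 + 9*q + 14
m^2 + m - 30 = (m - 5)*(m + 6)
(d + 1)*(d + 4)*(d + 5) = d^3 + 10*d^2 + 29*d + 20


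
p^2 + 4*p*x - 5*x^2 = (p - x)*(p + 5*x)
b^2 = b^2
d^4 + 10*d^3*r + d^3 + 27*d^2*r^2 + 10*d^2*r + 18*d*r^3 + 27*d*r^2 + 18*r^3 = (d + 1)*(d + r)*(d + 3*r)*(d + 6*r)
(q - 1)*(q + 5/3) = q^2 + 2*q/3 - 5/3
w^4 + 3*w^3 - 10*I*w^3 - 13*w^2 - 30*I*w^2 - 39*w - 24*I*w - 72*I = (w + 3)*(w - 8*I)*(w - 3*I)*(w + I)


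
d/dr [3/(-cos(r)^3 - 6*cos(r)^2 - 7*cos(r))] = 3*(3*sin(r)^2 - 12*cos(r) - 10)*sin(r)/((cos(r)^2 + 6*cos(r) + 7)^2*cos(r)^2)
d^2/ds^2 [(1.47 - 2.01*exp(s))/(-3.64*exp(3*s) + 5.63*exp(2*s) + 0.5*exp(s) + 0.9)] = (106.526784*exp(6*s) - 298.866204*exp(5*s) + 409.718613*exp(4*s) - 101.083242*exp(3*s) - 116.86365*exp(2*s) + 28.52196*exp(s) + 2.2896)*exp(s)/(48.228544*exp(9*s) - 223.785744*exp(8*s) + 326.255748*exp(7*s) - 152.747867*exp(6*s) + 65.84793*exp(5*s) - 79.97613*exp(4*s) - 6.4808*exp(3*s) - 14.3559*exp(2*s) - 1.215*exp(s) - 0.729)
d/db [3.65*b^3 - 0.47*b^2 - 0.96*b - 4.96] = 10.95*b^2 - 0.94*b - 0.96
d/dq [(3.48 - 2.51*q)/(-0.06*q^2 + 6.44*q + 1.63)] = (-0.1506*q^2 + 0.4176*q - 26.5025)/(0.0036*q^4 - 0.7728*q^3 + 41.278*q^2 + 20.9944*q + 2.6569)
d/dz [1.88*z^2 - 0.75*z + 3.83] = 3.76*z - 0.75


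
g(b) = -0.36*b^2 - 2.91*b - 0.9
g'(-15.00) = 7.89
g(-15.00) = -38.25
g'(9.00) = -9.39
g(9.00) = -56.25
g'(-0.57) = -2.50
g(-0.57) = 0.64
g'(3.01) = -5.08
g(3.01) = -12.92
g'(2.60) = -4.78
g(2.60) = -10.90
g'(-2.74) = -0.94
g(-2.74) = 4.37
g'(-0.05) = -2.87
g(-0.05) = -0.76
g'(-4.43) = 0.28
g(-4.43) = 4.93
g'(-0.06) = -2.87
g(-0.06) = -0.73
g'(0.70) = -3.41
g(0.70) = -3.11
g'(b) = -0.72*b - 2.91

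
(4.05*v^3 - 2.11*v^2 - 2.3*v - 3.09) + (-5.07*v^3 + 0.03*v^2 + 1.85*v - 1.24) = -1.02*v^3 - 2.08*v^2 - 0.45*v - 4.33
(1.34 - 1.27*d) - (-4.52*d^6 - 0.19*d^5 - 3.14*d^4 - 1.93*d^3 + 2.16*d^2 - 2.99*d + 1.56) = 4.52*d^6 + 0.19*d^5 + 3.14*d^4 + 1.93*d^3 - 2.16*d^2 + 1.72*d - 0.22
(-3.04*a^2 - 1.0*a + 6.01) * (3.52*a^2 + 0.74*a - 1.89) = -10.7008*a^4 - 5.7696*a^3 + 26.1608*a^2 + 6.3374*a - 11.3589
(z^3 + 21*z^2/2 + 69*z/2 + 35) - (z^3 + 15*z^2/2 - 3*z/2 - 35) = 3*z^2 + 36*z + 70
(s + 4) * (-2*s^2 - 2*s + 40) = -2*s^3 - 10*s^2 + 32*s + 160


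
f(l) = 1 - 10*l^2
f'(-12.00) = 240.00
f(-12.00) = -1439.00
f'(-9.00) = 180.00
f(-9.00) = -809.00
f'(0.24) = -4.80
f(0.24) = 0.42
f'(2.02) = -40.40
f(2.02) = -39.80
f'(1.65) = -33.00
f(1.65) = -26.22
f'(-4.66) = 93.20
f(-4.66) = -216.16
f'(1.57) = -31.40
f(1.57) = -23.65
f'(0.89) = -17.80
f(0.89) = -6.92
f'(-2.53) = 50.60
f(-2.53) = -63.01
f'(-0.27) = 5.40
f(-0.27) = 0.27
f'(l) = -20*l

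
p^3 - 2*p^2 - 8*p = p*(p - 4)*(p + 2)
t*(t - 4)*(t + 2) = t^3 - 2*t^2 - 8*t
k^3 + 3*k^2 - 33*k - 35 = (k - 5)*(k + 1)*(k + 7)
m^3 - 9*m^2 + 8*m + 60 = (m - 6)*(m - 5)*(m + 2)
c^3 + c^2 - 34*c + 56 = (c - 4)*(c - 2)*(c + 7)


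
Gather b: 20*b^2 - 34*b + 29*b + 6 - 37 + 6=20*b^2 - 5*b - 25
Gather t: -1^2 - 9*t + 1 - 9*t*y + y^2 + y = t*(-9*y - 9) + y^2 + y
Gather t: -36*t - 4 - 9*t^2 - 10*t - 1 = -9*t^2 - 46*t - 5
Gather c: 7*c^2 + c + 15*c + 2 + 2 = 7*c^2 + 16*c + 4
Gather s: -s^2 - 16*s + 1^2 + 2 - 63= -s^2 - 16*s - 60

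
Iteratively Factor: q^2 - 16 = (q + 4)*(q - 4)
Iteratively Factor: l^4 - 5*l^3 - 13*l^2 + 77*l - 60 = (l - 5)*(l^3 - 13*l + 12) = (l - 5)*(l + 4)*(l^2 - 4*l + 3) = (l - 5)*(l - 3)*(l + 4)*(l - 1)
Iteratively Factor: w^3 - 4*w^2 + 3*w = (w - 3)*(w^2 - w) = w*(w - 3)*(w - 1)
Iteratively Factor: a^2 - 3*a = (a)*(a - 3)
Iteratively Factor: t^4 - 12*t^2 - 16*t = (t)*(t^3 - 12*t - 16) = t*(t + 2)*(t^2 - 2*t - 8) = t*(t + 2)^2*(t - 4)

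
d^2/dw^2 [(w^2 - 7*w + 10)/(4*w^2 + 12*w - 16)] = (-5*w^3 + 21*w^2 + 3*w + 31)/(w^6 + 9*w^5 + 15*w^4 - 45*w^3 - 60*w^2 + 144*w - 64)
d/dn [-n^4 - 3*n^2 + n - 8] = -4*n^3 - 6*n + 1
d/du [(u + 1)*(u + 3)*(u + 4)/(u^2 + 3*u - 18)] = (u^4 + 6*u^3 - 49*u^2 - 312*u - 378)/(u^4 + 6*u^3 - 27*u^2 - 108*u + 324)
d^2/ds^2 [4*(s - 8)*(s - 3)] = 8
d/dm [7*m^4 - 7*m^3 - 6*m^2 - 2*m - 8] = 28*m^3 - 21*m^2 - 12*m - 2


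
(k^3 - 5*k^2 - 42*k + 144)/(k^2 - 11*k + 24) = k + 6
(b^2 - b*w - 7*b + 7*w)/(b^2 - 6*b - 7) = (b - w)/(b + 1)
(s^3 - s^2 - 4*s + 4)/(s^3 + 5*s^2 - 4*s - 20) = (s - 1)/(s + 5)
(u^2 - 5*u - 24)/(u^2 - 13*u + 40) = (u + 3)/(u - 5)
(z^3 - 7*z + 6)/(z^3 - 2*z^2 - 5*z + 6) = (z^2 + z - 6)/(z^2 - z - 6)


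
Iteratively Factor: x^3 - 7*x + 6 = (x - 1)*(x^2 + x - 6) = (x - 2)*(x - 1)*(x + 3)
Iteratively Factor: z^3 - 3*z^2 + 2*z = (z - 1)*(z^2 - 2*z) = z*(z - 1)*(z - 2)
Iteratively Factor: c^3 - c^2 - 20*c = (c)*(c^2 - c - 20) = c*(c - 5)*(c + 4)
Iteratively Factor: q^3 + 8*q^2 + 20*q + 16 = (q + 2)*(q^2 + 6*q + 8) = (q + 2)*(q + 4)*(q + 2)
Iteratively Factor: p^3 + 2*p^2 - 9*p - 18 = (p + 3)*(p^2 - p - 6) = (p + 2)*(p + 3)*(p - 3)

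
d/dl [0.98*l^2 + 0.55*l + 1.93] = 1.96*l + 0.55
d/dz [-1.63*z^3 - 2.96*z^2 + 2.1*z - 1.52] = -4.89*z^2 - 5.92*z + 2.1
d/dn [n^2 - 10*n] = 2*n - 10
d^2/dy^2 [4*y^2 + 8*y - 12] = 8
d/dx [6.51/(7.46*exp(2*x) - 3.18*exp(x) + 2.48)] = (20.7018 - 97.1292*exp(x))*exp(x)/(7.46*exp(2*x) - 3.18*exp(x) + 2.48)^2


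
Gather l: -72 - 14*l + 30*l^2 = 30*l^2 - 14*l - 72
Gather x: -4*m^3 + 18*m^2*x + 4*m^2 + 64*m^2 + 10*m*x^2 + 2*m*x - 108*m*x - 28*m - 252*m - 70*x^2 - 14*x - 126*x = -4*m^3 + 68*m^2 - 280*m + x^2*(10*m - 70) + x*(18*m^2 - 106*m - 140)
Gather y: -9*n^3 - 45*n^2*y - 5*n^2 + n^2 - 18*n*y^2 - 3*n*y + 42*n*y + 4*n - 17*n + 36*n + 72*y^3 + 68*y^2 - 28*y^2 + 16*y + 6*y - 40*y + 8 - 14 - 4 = -9*n^3 - 4*n^2 + 23*n + 72*y^3 + y^2*(40 - 18*n) + y*(-45*n^2 + 39*n - 18) - 10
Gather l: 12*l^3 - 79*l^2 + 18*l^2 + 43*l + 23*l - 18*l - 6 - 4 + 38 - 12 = 12*l^3 - 61*l^2 + 48*l + 16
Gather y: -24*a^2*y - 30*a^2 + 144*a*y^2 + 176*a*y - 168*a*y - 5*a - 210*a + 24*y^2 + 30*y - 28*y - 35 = -30*a^2 - 215*a + y^2*(144*a + 24) + y*(-24*a^2 + 8*a + 2) - 35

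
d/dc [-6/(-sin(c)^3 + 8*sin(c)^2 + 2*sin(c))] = 6*(-3*cos(c) + 16/tan(c) + 2*cos(c)/sin(c)^2)/(sin(c)^2 - 8*sin(c) - 2)^2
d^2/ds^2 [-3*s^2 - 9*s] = -6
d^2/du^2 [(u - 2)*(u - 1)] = 2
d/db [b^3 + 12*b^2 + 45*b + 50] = 3*b^2 + 24*b + 45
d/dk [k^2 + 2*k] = 2*k + 2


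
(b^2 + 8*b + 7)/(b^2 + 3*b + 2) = (b + 7)/(b + 2)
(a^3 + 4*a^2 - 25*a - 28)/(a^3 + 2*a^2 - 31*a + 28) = (a + 1)/(a - 1)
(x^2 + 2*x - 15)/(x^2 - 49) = (x^2 + 2*x - 15)/(x^2 - 49)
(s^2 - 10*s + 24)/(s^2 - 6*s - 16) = (-s^2 + 10*s - 24)/(-s^2 + 6*s + 16)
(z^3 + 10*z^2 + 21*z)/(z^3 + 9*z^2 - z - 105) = z*(z + 3)/(z^2 + 2*z - 15)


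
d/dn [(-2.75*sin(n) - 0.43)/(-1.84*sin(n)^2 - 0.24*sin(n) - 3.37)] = (-5.06*sin(n)^2 - 1.5824*sin(n) + 9.1643)*cos(n)/(3.3856*sin(n)^4 + 0.8832*sin(n)^3 + 12.4592*sin(n)^2 + 1.6176*sin(n) + 11.3569)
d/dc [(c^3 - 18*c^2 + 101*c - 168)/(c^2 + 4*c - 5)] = (c^4 + 8*c^3 - 188*c^2 + 516*c + 167)/(c^4 + 8*c^3 + 6*c^2 - 40*c + 25)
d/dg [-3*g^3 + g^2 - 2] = g*(2 - 9*g)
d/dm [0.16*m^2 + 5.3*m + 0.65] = 0.32*m + 5.3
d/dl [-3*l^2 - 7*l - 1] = -6*l - 7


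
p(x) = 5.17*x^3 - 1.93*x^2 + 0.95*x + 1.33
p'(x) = 15.51*x^2 - 3.86*x + 0.95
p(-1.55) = -24.03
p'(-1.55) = 44.20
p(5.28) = 713.55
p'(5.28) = 412.96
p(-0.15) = 1.13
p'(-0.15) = 1.88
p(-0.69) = -1.94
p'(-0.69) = 11.00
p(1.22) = 9.00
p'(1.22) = 19.33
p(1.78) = 26.06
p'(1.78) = 43.22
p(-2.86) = -138.12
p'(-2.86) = 138.86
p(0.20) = 1.48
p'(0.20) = 0.80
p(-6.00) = -1190.57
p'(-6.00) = 582.47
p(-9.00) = -3932.48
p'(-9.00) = 1292.00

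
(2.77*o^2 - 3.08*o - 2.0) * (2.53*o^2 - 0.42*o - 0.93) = 7.0081*o^4 - 8.9558*o^3 - 6.3425*o^2 + 3.7044*o + 1.86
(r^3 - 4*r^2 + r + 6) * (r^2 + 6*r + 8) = r^5 + 2*r^4 - 15*r^3 - 20*r^2 + 44*r + 48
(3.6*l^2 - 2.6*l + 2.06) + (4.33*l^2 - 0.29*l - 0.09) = 7.93*l^2 - 2.89*l + 1.97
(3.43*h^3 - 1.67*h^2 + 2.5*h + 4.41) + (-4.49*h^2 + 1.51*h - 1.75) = 3.43*h^3 - 6.16*h^2 + 4.01*h + 2.66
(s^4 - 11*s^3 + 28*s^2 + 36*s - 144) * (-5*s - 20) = -5*s^5 + 35*s^4 + 80*s^3 - 740*s^2 + 2880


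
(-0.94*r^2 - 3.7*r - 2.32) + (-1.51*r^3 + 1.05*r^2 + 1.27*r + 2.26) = -1.51*r^3 + 0.11*r^2 - 2.43*r - 0.0600000000000001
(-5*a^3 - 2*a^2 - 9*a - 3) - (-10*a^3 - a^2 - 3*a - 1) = 5*a^3 - a^2 - 6*a - 2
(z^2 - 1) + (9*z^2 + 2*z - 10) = 10*z^2 + 2*z - 11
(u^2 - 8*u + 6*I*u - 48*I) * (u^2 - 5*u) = u^4 - 13*u^3 + 6*I*u^3 + 40*u^2 - 78*I*u^2 + 240*I*u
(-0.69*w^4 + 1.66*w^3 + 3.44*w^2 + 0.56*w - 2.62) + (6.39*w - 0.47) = -0.69*w^4 + 1.66*w^3 + 3.44*w^2 + 6.95*w - 3.09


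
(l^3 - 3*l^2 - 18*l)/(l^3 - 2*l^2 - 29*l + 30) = l*(l + 3)/(l^2 + 4*l - 5)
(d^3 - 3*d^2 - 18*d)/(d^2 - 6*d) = d + 3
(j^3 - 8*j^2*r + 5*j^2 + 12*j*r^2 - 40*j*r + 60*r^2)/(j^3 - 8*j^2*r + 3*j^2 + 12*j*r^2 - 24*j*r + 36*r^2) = (j + 5)/(j + 3)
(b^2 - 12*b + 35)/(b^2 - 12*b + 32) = (b^2 - 12*b + 35)/(b^2 - 12*b + 32)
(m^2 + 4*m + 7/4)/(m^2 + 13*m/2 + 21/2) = (m + 1/2)/(m + 3)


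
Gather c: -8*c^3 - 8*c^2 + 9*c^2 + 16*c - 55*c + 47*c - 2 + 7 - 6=-8*c^3 + c^2 + 8*c - 1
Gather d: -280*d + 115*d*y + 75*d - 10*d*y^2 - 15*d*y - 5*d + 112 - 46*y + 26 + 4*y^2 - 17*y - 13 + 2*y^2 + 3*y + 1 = d*(-10*y^2 + 100*y - 210) + 6*y^2 - 60*y + 126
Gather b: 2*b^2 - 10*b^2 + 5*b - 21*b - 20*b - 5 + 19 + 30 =-8*b^2 - 36*b + 44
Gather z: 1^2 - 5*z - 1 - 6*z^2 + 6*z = -6*z^2 + z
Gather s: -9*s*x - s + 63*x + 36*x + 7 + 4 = s*(-9*x - 1) + 99*x + 11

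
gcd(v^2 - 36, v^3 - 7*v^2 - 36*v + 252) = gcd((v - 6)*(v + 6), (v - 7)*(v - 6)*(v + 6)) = v^2 - 36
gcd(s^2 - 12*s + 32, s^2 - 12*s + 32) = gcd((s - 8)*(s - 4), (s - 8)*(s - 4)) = s^2 - 12*s + 32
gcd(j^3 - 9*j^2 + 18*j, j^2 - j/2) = j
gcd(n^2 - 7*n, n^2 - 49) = n - 7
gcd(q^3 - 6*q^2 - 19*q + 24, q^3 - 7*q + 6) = q^2 + 2*q - 3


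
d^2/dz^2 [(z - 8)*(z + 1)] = 2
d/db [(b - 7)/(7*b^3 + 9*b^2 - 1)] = (7*b^3 + 9*b^2 - 3*b*(b - 7)*(7*b + 6) - 1)/(7*b^3 + 9*b^2 - 1)^2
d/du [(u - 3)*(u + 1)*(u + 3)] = 3*u^2 + 2*u - 9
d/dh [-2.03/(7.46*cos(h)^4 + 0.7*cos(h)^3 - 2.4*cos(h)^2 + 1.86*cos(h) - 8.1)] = (-60.5752*cos(h)^3 - 4.263*cos(h)^2 + 9.744*cos(h) - 3.7758)*sin(h)/(7.46*cos(h)^4 + 0.7*cos(h)^3 - 2.4*cos(h)^2 + 1.86*cos(h) - 8.1)^2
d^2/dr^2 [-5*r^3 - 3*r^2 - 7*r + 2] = -30*r - 6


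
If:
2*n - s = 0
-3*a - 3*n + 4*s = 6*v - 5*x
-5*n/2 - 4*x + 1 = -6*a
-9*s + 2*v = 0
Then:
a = 139*x/201 - 98/603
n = 4*x/67 + 2/201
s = 8*x/67 + 4/201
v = 36*x/67 + 6/67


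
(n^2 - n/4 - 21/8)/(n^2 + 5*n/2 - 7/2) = (8*n^2 - 2*n - 21)/(4*(2*n^2 + 5*n - 7))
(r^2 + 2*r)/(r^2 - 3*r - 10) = r/(r - 5)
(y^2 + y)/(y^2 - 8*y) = (y + 1)/(y - 8)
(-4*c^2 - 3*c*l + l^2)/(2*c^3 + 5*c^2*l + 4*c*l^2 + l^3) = (-4*c + l)/(2*c^2 + 3*c*l + l^2)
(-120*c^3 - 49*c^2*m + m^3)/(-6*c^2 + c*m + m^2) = (40*c^2 + 3*c*m - m^2)/(2*c - m)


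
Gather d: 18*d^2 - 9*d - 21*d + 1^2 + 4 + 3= 18*d^2 - 30*d + 8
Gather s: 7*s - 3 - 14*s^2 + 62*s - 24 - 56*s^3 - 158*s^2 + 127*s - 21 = -56*s^3 - 172*s^2 + 196*s - 48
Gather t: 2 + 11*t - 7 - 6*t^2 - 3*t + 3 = -6*t^2 + 8*t - 2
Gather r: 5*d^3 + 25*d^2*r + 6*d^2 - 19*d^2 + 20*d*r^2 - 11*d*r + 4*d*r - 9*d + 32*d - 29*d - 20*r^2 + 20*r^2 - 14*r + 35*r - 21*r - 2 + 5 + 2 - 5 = 5*d^3 - 13*d^2 + 20*d*r^2 - 6*d + r*(25*d^2 - 7*d)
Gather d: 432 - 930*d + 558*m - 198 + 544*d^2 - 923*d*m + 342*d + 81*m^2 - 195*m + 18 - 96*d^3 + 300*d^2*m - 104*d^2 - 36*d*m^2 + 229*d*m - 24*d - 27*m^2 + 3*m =-96*d^3 + d^2*(300*m + 440) + d*(-36*m^2 - 694*m - 612) + 54*m^2 + 366*m + 252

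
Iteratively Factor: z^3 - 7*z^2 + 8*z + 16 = (z - 4)*(z^2 - 3*z - 4) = (z - 4)*(z + 1)*(z - 4)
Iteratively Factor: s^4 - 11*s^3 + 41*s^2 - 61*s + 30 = (s - 3)*(s^3 - 8*s^2 + 17*s - 10) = (s - 3)*(s - 2)*(s^2 - 6*s + 5) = (s - 5)*(s - 3)*(s - 2)*(s - 1)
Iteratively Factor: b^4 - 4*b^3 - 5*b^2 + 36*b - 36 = (b - 2)*(b^3 - 2*b^2 - 9*b + 18) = (b - 2)*(b + 3)*(b^2 - 5*b + 6) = (b - 3)*(b - 2)*(b + 3)*(b - 2)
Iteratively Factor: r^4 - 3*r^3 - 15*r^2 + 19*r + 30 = (r + 1)*(r^3 - 4*r^2 - 11*r + 30) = (r + 1)*(r + 3)*(r^2 - 7*r + 10) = (r - 2)*(r + 1)*(r + 3)*(r - 5)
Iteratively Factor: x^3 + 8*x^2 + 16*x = (x + 4)*(x^2 + 4*x) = (x + 4)^2*(x)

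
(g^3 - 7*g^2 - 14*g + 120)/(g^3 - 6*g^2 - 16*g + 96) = (g - 5)/(g - 4)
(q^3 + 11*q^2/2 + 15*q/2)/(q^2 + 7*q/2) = (2*q^2 + 11*q + 15)/(2*q + 7)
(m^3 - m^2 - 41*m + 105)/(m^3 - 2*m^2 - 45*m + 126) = (m - 5)/(m - 6)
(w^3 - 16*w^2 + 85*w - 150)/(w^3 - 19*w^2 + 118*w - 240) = (w - 5)/(w - 8)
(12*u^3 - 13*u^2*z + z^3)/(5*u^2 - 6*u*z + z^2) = (-12*u^2 + u*z + z^2)/(-5*u + z)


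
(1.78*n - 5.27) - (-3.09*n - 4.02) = 4.87*n - 1.25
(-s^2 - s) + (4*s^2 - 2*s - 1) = 3*s^2 - 3*s - 1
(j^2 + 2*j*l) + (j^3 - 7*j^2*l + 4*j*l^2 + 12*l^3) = j^3 - 7*j^2*l + j^2 + 4*j*l^2 + 2*j*l + 12*l^3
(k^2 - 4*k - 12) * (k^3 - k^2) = k^5 - 5*k^4 - 8*k^3 + 12*k^2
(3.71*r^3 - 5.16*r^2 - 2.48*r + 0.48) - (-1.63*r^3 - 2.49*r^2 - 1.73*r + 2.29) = 5.34*r^3 - 2.67*r^2 - 0.75*r - 1.81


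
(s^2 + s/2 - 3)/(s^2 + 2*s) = (s - 3/2)/s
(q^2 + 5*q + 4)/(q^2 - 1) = (q + 4)/(q - 1)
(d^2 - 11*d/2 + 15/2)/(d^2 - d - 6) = (d - 5/2)/(d + 2)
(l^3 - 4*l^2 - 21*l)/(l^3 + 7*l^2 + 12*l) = (l - 7)/(l + 4)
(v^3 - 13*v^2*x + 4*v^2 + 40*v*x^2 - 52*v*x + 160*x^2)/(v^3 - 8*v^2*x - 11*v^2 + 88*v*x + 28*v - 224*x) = (v^2 - 5*v*x + 4*v - 20*x)/(v^2 - 11*v + 28)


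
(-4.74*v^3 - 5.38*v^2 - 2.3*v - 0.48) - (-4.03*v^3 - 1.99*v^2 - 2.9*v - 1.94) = -0.71*v^3 - 3.39*v^2 + 0.6*v + 1.46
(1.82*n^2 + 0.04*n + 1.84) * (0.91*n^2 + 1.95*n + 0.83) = 1.6562*n^4 + 3.5854*n^3 + 3.263*n^2 + 3.6212*n + 1.5272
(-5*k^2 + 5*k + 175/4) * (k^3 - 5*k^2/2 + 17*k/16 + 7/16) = -5*k^5 + 35*k^4/2 + 415*k^3/16 - 425*k^2/4 + 3115*k/64 + 1225/64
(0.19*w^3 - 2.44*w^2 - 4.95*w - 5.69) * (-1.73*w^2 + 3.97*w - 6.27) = -0.3287*w^5 + 4.9755*w^4 - 2.3146*w^3 + 5.491*w^2 + 8.4472*w + 35.6763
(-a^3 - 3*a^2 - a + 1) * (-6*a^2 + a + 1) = 6*a^5 + 17*a^4 + 2*a^3 - 10*a^2 + 1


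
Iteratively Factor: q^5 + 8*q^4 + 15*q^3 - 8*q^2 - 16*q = (q + 4)*(q^4 + 4*q^3 - q^2 - 4*q) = (q - 1)*(q + 4)*(q^3 + 5*q^2 + 4*q) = q*(q - 1)*(q + 4)*(q^2 + 5*q + 4) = q*(q - 1)*(q + 4)^2*(q + 1)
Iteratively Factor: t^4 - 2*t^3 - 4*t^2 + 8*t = (t - 2)*(t^3 - 4*t) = (t - 2)*(t + 2)*(t^2 - 2*t) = t*(t - 2)*(t + 2)*(t - 2)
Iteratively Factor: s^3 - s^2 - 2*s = (s)*(s^2 - s - 2) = s*(s - 2)*(s + 1)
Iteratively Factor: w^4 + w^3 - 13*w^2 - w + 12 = (w - 1)*(w^3 + 2*w^2 - 11*w - 12) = (w - 3)*(w - 1)*(w^2 + 5*w + 4) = (w - 3)*(w - 1)*(w + 1)*(w + 4)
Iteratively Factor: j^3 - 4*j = (j)*(j^2 - 4) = j*(j + 2)*(j - 2)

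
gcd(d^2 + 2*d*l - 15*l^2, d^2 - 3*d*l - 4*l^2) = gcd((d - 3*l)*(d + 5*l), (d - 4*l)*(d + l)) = 1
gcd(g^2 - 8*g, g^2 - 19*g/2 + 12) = g - 8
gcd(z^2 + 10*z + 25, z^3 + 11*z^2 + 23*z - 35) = z + 5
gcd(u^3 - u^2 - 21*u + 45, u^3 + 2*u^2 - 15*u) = u^2 + 2*u - 15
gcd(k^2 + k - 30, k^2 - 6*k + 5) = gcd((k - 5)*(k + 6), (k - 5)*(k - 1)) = k - 5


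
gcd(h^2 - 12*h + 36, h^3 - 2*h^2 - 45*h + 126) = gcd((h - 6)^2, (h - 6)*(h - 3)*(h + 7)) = h - 6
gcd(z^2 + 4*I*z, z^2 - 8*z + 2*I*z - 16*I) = 1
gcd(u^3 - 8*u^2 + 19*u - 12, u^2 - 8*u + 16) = u - 4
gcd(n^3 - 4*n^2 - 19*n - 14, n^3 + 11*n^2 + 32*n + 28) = n + 2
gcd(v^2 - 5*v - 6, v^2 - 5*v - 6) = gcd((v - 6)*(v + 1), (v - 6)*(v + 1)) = v^2 - 5*v - 6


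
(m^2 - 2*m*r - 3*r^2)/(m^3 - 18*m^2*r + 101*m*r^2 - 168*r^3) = (m + r)/(m^2 - 15*m*r + 56*r^2)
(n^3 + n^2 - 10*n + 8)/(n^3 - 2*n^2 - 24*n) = (n^2 - 3*n + 2)/(n*(n - 6))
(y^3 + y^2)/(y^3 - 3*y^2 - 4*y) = y/(y - 4)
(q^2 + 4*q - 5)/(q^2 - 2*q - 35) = (q - 1)/(q - 7)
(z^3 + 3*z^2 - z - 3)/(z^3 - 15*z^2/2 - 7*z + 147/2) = 2*(z^2 - 1)/(2*z^2 - 21*z + 49)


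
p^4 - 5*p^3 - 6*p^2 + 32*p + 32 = (p - 4)^2*(p + 1)*(p + 2)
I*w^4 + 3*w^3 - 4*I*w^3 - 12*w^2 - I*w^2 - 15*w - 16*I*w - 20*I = (w - 5)*(w - 4*I)*(w + I)*(I*w + I)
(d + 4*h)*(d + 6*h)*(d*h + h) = d^3*h + 10*d^2*h^2 + d^2*h + 24*d*h^3 + 10*d*h^2 + 24*h^3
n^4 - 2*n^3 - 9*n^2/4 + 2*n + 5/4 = (n - 5/2)*(n - 1)*(n + 1/2)*(n + 1)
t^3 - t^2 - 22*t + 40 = (t - 4)*(t - 2)*(t + 5)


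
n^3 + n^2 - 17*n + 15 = (n - 3)*(n - 1)*(n + 5)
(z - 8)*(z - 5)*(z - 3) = z^3 - 16*z^2 + 79*z - 120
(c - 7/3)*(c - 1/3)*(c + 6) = c^3 + 10*c^2/3 - 137*c/9 + 14/3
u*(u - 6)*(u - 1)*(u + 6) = u^4 - u^3 - 36*u^2 + 36*u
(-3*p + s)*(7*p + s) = -21*p^2 + 4*p*s + s^2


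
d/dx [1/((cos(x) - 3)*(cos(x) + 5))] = 2*(cos(x) + 1)*sin(x)/((cos(x) - 3)^2*(cos(x) + 5)^2)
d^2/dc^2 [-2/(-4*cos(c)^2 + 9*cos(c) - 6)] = 2*(64*sin(c)^4 - 17*sin(c)^2 + 189*cos(c) - 27*cos(3*c) - 161)/(4*sin(c)^2 + 9*cos(c) - 10)^3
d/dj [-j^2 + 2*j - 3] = 2 - 2*j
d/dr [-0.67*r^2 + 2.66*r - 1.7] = 2.66 - 1.34*r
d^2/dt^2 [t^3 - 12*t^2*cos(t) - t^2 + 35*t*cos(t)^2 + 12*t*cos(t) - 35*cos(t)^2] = 12*t^2*cos(t) + 48*t*sin(t) - 12*t*cos(t) - 70*t*cos(2*t) + 6*t - 24*sqrt(2)*sin(t + pi/4) + 70*sqrt(2)*cos(2*t + pi/4) - 2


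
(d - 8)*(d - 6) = d^2 - 14*d + 48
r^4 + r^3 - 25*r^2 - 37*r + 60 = (r - 5)*(r - 1)*(r + 3)*(r + 4)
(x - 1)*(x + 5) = x^2 + 4*x - 5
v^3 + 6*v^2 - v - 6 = (v - 1)*(v + 1)*(v + 6)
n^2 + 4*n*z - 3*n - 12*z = (n - 3)*(n + 4*z)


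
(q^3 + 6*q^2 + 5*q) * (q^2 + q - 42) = q^5 + 7*q^4 - 31*q^3 - 247*q^2 - 210*q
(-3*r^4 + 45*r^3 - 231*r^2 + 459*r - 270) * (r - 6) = -3*r^5 + 63*r^4 - 501*r^3 + 1845*r^2 - 3024*r + 1620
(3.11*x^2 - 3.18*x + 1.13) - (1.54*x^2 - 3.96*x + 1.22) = 1.57*x^2 + 0.78*x - 0.0900000000000001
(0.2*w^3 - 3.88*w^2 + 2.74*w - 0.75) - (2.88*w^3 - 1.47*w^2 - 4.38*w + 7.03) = -2.68*w^3 - 2.41*w^2 + 7.12*w - 7.78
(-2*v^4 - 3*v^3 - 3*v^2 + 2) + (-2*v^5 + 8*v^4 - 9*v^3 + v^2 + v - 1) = -2*v^5 + 6*v^4 - 12*v^3 - 2*v^2 + v + 1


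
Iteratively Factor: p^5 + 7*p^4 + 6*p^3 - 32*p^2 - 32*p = (p + 1)*(p^4 + 6*p^3 - 32*p) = (p + 1)*(p + 4)*(p^3 + 2*p^2 - 8*p) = (p - 2)*(p + 1)*(p + 4)*(p^2 + 4*p) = p*(p - 2)*(p + 1)*(p + 4)*(p + 4)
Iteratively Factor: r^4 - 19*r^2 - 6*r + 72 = (r - 4)*(r^3 + 4*r^2 - 3*r - 18) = (r - 4)*(r + 3)*(r^2 + r - 6) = (r - 4)*(r - 2)*(r + 3)*(r + 3)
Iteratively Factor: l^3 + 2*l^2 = (l)*(l^2 + 2*l) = l^2*(l + 2)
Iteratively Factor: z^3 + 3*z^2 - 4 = (z - 1)*(z^2 + 4*z + 4) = (z - 1)*(z + 2)*(z + 2)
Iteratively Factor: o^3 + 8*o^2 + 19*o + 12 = (o + 3)*(o^2 + 5*o + 4) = (o + 3)*(o + 4)*(o + 1)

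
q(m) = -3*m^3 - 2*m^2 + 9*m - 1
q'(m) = -9*m^2 - 4*m + 9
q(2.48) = -36.74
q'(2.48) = -56.27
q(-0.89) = -8.48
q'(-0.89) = 5.43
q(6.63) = -903.55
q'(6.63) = -413.13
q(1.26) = 1.16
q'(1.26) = -10.33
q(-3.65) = 85.39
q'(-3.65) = -96.30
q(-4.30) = 161.84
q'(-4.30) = -140.21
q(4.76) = -327.03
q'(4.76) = -213.96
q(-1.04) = -9.15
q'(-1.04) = 3.43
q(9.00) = -2269.00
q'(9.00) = -756.00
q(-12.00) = 4787.00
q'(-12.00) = -1239.00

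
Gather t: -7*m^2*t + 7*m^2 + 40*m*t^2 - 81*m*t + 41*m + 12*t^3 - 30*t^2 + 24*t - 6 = 7*m^2 + 41*m + 12*t^3 + t^2*(40*m - 30) + t*(-7*m^2 - 81*m + 24) - 6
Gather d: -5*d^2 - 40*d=-5*d^2 - 40*d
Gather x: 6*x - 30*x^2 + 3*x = -30*x^2 + 9*x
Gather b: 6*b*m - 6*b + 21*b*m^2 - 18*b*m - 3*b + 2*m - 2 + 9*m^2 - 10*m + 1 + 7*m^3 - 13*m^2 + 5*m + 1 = b*(21*m^2 - 12*m - 9) + 7*m^3 - 4*m^2 - 3*m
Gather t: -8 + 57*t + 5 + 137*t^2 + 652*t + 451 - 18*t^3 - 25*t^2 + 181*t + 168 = -18*t^3 + 112*t^2 + 890*t + 616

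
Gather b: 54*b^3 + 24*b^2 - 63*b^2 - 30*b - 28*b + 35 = 54*b^3 - 39*b^2 - 58*b + 35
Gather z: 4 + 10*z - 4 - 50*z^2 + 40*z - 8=-50*z^2 + 50*z - 8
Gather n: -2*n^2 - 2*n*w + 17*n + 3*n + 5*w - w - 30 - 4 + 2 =-2*n^2 + n*(20 - 2*w) + 4*w - 32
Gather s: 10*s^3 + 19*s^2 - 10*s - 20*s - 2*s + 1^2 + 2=10*s^3 + 19*s^2 - 32*s + 3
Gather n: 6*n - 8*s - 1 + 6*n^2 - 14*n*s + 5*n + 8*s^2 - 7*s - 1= 6*n^2 + n*(11 - 14*s) + 8*s^2 - 15*s - 2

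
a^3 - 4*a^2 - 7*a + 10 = (a - 5)*(a - 1)*(a + 2)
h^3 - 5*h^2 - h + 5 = (h - 5)*(h - 1)*(h + 1)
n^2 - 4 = (n - 2)*(n + 2)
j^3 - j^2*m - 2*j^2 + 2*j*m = j*(j - 2)*(j - m)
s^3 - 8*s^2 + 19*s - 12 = (s - 4)*(s - 3)*(s - 1)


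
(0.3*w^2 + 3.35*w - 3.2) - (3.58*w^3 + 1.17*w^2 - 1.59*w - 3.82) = -3.58*w^3 - 0.87*w^2 + 4.94*w + 0.62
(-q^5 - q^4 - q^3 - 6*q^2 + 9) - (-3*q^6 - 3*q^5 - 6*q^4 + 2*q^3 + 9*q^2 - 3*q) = 3*q^6 + 2*q^5 + 5*q^4 - 3*q^3 - 15*q^2 + 3*q + 9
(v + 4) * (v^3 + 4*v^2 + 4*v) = v^4 + 8*v^3 + 20*v^2 + 16*v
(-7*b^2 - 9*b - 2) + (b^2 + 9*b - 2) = -6*b^2 - 4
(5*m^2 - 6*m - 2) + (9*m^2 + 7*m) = 14*m^2 + m - 2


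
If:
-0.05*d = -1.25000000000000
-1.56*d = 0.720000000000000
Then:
No Solution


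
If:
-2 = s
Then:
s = -2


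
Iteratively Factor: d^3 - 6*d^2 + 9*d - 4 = (d - 1)*(d^2 - 5*d + 4) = (d - 1)^2*(d - 4)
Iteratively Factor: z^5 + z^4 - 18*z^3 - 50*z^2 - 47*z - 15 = (z + 1)*(z^4 - 18*z^2 - 32*z - 15) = (z - 5)*(z + 1)*(z^3 + 5*z^2 + 7*z + 3) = (z - 5)*(z + 1)*(z + 3)*(z^2 + 2*z + 1) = (z - 5)*(z + 1)^2*(z + 3)*(z + 1)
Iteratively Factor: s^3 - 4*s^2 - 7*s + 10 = (s + 2)*(s^2 - 6*s + 5) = (s - 5)*(s + 2)*(s - 1)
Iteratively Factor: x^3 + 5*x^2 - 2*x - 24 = (x - 2)*(x^2 + 7*x + 12) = (x - 2)*(x + 3)*(x + 4)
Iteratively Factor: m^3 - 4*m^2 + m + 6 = (m - 2)*(m^2 - 2*m - 3) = (m - 3)*(m - 2)*(m + 1)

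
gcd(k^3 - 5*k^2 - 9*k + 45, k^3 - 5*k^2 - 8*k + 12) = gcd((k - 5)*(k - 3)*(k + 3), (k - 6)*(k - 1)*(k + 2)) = 1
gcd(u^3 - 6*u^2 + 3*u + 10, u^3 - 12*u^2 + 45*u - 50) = u^2 - 7*u + 10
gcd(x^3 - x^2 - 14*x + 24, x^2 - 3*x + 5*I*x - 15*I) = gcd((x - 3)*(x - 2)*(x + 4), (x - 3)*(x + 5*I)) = x - 3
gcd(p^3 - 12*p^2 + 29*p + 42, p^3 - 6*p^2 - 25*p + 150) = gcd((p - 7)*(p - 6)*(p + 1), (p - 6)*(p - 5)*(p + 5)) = p - 6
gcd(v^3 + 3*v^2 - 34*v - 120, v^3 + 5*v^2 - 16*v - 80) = v^2 + 9*v + 20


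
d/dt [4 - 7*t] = -7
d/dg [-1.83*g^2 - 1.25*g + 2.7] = -3.66*g - 1.25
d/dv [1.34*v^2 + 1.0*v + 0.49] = 2.68*v + 1.0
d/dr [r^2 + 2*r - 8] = 2*r + 2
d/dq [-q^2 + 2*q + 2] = 2 - 2*q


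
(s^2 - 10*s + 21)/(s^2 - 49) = (s - 3)/(s + 7)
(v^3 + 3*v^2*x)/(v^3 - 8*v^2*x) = (v + 3*x)/(v - 8*x)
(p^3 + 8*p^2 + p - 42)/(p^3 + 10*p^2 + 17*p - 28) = (p^2 + p - 6)/(p^2 + 3*p - 4)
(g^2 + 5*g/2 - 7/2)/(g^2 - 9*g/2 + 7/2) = (2*g + 7)/(2*g - 7)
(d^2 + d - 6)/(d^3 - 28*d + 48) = (d + 3)/(d^2 + 2*d - 24)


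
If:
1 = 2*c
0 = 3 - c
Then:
No Solution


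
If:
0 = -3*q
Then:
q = 0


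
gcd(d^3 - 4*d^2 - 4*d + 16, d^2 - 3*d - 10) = d + 2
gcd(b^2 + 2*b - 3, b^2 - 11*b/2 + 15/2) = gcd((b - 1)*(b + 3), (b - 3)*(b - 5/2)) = 1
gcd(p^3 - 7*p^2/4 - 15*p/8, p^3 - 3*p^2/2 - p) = p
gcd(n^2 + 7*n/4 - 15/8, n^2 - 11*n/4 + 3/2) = n - 3/4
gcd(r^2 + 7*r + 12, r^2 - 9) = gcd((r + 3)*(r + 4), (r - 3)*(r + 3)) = r + 3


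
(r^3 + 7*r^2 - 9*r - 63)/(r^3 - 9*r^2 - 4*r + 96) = (r^2 + 4*r - 21)/(r^2 - 12*r + 32)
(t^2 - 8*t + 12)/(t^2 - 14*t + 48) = (t - 2)/(t - 8)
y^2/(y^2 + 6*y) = y/(y + 6)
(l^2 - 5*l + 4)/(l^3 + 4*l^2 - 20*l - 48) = (l - 1)/(l^2 + 8*l + 12)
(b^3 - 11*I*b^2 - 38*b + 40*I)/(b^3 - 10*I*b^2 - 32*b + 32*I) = (b - 5*I)/(b - 4*I)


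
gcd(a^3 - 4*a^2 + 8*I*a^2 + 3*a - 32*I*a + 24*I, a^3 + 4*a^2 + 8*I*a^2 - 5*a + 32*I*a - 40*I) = a^2 + a*(-1 + 8*I) - 8*I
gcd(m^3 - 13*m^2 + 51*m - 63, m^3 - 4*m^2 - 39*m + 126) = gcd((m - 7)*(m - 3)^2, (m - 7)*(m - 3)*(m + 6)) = m^2 - 10*m + 21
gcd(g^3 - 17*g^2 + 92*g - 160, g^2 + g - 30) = g - 5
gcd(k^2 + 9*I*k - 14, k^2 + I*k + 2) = k + 2*I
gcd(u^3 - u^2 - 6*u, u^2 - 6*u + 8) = 1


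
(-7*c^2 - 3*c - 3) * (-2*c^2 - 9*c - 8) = 14*c^4 + 69*c^3 + 89*c^2 + 51*c + 24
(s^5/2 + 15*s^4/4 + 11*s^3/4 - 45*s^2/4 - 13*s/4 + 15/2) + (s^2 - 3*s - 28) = s^5/2 + 15*s^4/4 + 11*s^3/4 - 41*s^2/4 - 25*s/4 - 41/2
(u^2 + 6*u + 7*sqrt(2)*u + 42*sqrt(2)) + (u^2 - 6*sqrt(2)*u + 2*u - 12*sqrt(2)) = 2*u^2 + sqrt(2)*u + 8*u + 30*sqrt(2)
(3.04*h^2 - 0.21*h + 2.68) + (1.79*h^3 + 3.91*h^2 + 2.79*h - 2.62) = 1.79*h^3 + 6.95*h^2 + 2.58*h + 0.0600000000000001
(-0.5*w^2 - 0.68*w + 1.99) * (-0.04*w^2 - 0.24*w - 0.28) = 0.02*w^4 + 0.1472*w^3 + 0.2236*w^2 - 0.2872*w - 0.5572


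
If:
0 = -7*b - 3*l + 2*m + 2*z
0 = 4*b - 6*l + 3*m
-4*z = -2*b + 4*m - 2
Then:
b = 6*z/35 + 1/35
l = 29/105 - 12*z/35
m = 18/35 - 32*z/35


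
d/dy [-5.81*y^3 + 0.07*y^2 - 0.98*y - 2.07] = -17.43*y^2 + 0.14*y - 0.98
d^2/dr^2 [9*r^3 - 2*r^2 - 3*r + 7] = 54*r - 4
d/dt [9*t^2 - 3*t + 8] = 18*t - 3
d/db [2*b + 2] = 2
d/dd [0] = 0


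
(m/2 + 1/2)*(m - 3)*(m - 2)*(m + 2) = m^4/2 - m^3 - 7*m^2/2 + 4*m + 6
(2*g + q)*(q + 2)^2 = 2*g*q^2 + 8*g*q + 8*g + q^3 + 4*q^2 + 4*q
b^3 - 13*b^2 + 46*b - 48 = (b - 8)*(b - 3)*(b - 2)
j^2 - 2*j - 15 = (j - 5)*(j + 3)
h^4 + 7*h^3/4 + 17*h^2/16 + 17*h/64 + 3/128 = (h + 1/4)^2*(h + 1/2)*(h + 3/4)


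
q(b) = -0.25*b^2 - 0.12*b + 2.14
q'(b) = -0.5*b - 0.12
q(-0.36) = 2.15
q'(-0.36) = 0.06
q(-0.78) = 2.08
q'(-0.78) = 0.27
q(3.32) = -1.01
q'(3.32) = -1.78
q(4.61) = -3.73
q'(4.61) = -2.42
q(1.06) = 1.73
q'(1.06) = -0.65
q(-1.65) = 1.66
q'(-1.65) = 0.70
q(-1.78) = 1.56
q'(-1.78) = 0.77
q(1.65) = 1.26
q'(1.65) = -0.94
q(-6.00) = -6.14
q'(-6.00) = 2.88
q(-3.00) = 0.25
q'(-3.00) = 1.38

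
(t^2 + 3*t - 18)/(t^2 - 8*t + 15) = (t + 6)/(t - 5)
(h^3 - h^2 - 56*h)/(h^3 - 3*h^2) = (h^2 - h - 56)/(h*(h - 3))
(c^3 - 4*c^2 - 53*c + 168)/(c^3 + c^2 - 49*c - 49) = (c^2 - 11*c + 24)/(c^2 - 6*c - 7)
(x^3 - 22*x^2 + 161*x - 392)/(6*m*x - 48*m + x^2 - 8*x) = (x^2 - 14*x + 49)/(6*m + x)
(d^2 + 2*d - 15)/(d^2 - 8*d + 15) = (d + 5)/(d - 5)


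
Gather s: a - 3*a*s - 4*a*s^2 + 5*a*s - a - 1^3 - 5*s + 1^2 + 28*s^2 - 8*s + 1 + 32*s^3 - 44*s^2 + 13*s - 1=2*a*s + 32*s^3 + s^2*(-4*a - 16)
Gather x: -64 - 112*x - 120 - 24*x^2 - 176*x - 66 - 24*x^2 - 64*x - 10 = -48*x^2 - 352*x - 260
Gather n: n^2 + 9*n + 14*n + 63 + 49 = n^2 + 23*n + 112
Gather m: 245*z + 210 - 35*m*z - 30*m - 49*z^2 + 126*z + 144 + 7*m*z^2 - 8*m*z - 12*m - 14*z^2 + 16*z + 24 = m*(7*z^2 - 43*z - 42) - 63*z^2 + 387*z + 378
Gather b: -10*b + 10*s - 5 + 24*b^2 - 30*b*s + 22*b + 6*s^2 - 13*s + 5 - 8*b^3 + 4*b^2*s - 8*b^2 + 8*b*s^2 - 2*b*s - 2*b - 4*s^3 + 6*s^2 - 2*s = -8*b^3 + b^2*(4*s + 16) + b*(8*s^2 - 32*s + 10) - 4*s^3 + 12*s^2 - 5*s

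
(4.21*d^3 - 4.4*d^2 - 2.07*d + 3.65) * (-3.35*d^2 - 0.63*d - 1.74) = -14.1035*d^5 + 12.0877*d^4 + 2.3811*d^3 - 3.2674*d^2 + 1.3023*d - 6.351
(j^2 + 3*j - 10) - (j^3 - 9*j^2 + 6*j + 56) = -j^3 + 10*j^2 - 3*j - 66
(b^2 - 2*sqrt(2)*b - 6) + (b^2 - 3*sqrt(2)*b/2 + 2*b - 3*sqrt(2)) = 2*b^2 - 7*sqrt(2)*b/2 + 2*b - 6 - 3*sqrt(2)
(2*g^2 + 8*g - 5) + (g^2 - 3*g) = 3*g^2 + 5*g - 5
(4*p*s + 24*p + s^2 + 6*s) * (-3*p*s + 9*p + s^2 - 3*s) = -12*p^2*s^2 - 36*p^2*s + 216*p^2 + p*s^3 + 3*p*s^2 - 18*p*s + s^4 + 3*s^3 - 18*s^2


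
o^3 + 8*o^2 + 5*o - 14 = (o - 1)*(o + 2)*(o + 7)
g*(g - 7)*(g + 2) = g^3 - 5*g^2 - 14*g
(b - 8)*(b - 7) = b^2 - 15*b + 56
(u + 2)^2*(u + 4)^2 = u^4 + 12*u^3 + 52*u^2 + 96*u + 64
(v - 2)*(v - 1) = v^2 - 3*v + 2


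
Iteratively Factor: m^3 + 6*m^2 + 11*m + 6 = (m + 3)*(m^2 + 3*m + 2) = (m + 1)*(m + 3)*(m + 2)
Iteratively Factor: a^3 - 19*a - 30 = (a - 5)*(a^2 + 5*a + 6) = (a - 5)*(a + 2)*(a + 3)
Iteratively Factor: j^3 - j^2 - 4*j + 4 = (j - 2)*(j^2 + j - 2) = (j - 2)*(j - 1)*(j + 2)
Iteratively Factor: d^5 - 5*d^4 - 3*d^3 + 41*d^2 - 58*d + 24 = (d - 1)*(d^4 - 4*d^3 - 7*d^2 + 34*d - 24) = (d - 4)*(d - 1)*(d^3 - 7*d + 6) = (d - 4)*(d - 1)^2*(d^2 + d - 6) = (d - 4)*(d - 1)^2*(d + 3)*(d - 2)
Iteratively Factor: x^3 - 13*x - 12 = (x - 4)*(x^2 + 4*x + 3) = (x - 4)*(x + 1)*(x + 3)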